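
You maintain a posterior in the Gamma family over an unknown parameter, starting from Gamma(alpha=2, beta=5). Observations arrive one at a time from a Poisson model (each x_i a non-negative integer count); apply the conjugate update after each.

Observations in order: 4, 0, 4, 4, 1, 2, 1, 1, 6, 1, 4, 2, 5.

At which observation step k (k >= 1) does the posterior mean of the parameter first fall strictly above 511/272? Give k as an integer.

k = 12

obs 1: x=4 → posterior Gamma(6, 6)
obs 2: x=0 → posterior Gamma(6, 7)
obs 3: x=4 → posterior Gamma(10, 8)
obs 4: x=4 → posterior Gamma(14, 9)
obs 5: x=1 → posterior Gamma(15, 10)
obs 6: x=2 → posterior Gamma(17, 11)
obs 7: x=1 → posterior Gamma(18, 12)
obs 8: x=1 → posterior Gamma(19, 13)
obs 9: x=6 → posterior Gamma(25, 14)
obs 10: x=1 → posterior Gamma(26, 15)
obs 11: x=4 → posterior Gamma(30, 16)
obs 12: x=2 → posterior Gamma(32, 17)
obs 13: x=5 → posterior Gamma(37, 18)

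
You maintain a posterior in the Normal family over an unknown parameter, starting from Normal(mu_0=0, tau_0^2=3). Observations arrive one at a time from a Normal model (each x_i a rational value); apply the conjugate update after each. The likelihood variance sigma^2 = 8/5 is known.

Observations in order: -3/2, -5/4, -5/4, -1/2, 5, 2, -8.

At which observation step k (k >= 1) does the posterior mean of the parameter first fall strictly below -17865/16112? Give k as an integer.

obs 1: x=-3/2 → posterior Normal(-45/46, 24/23)
obs 2: x=-5/4 → posterior Normal(-165/152, 12/19)
obs 3: x=-5/4 → posterior Normal(-60/53, 24/53)
obs 4: x=-1/2 → posterior Normal(-135/136, 6/17)
obs 5: x=5 → posterior Normal(15/166, 24/83)
obs 6: x=2 → posterior Normal(75/196, 12/49)
obs 7: x=-8 → posterior Normal(-165/226, 24/113)

k = 3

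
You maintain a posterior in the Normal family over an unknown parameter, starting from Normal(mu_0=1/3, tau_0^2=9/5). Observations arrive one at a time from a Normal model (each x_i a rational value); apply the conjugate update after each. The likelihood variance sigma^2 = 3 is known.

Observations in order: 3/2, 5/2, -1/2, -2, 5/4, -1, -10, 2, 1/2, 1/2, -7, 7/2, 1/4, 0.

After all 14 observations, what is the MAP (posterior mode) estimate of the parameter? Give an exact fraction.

obs 1: x=3/2 → posterior Normal(37/48, 9/8)
obs 2: x=5/2 → posterior Normal(41/33, 9/11)
obs 3: x=-1/2 → posterior Normal(73/84, 9/14)
obs 4: x=-2 → posterior Normal(37/102, 9/17)
obs 5: x=5/4 → posterior Normal(119/240, 9/20)
obs 6: x=-1 → posterior Normal(83/276, 9/23)
obs 7: x=-10 → posterior Normal(-277/312, 9/26)
obs 8: x=2 → posterior Normal(-205/348, 9/29)
obs 9: x=1/2 → posterior Normal(-187/384, 9/32)
obs 10: x=1/2 → posterior Normal(-169/420, 9/35)
obs 11: x=-7 → posterior Normal(-421/456, 9/38)
obs 12: x=7/2 → posterior Normal(-295/492, 9/41)
obs 13: x=1/4 → posterior Normal(-13/24, 9/44)
obs 14: x=0 → posterior Normal(-143/282, 9/47)

-143/282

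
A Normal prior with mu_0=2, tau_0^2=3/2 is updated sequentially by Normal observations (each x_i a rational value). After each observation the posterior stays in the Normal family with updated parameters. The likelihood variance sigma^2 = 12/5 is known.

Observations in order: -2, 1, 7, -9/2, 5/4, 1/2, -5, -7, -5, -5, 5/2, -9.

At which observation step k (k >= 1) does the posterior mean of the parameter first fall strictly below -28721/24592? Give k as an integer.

k = 10

obs 1: x=-2 → posterior Normal(6/13, 12/13)
obs 2: x=1 → posterior Normal(11/18, 2/3)
obs 3: x=7 → posterior Normal(2, 12/23)
obs 4: x=-9/2 → posterior Normal(47/56, 3/7)
obs 5: x=5/4 → posterior Normal(119/132, 4/11)
obs 6: x=1/2 → posterior Normal(129/152, 6/19)
obs 7: x=-5 → posterior Normal(29/172, 12/43)
obs 8: x=-7 → posterior Normal(-37/64, 1/4)
obs 9: x=-5 → posterior Normal(-211/212, 12/53)
obs 10: x=-5 → posterior Normal(-311/232, 6/29)
obs 11: x=5/2 → posterior Normal(-29/28, 4/21)
obs 12: x=-9 → posterior Normal(-441/272, 3/17)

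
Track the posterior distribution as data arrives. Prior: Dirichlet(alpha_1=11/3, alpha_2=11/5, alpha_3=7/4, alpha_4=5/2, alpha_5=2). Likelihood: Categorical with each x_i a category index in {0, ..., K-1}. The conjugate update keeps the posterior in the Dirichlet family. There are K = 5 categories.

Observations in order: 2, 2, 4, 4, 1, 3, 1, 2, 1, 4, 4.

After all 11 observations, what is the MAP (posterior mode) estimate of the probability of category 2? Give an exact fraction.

225/1087

obs 1: x=2 → posterior Dirichlet(11/3, 11/5, 11/4, 5/2, 2)
obs 2: x=2 → posterior Dirichlet(11/3, 11/5, 15/4, 5/2, 2)
obs 3: x=4 → posterior Dirichlet(11/3, 11/5, 15/4, 5/2, 3)
obs 4: x=4 → posterior Dirichlet(11/3, 11/5, 15/4, 5/2, 4)
obs 5: x=1 → posterior Dirichlet(11/3, 16/5, 15/4, 5/2, 4)
obs 6: x=3 → posterior Dirichlet(11/3, 16/5, 15/4, 7/2, 4)
obs 7: x=1 → posterior Dirichlet(11/3, 21/5, 15/4, 7/2, 4)
obs 8: x=2 → posterior Dirichlet(11/3, 21/5, 19/4, 7/2, 4)
obs 9: x=1 → posterior Dirichlet(11/3, 26/5, 19/4, 7/2, 4)
obs 10: x=4 → posterior Dirichlet(11/3, 26/5, 19/4, 7/2, 5)
obs 11: x=4 → posterior Dirichlet(11/3, 26/5, 19/4, 7/2, 6)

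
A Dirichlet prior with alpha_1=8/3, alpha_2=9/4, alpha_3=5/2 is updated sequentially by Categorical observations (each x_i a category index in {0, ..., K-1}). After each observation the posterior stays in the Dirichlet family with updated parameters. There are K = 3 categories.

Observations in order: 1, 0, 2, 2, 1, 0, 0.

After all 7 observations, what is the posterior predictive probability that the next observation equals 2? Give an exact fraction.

54/173

obs 1: x=1 → posterior Dirichlet(8/3, 13/4, 5/2)
obs 2: x=0 → posterior Dirichlet(11/3, 13/4, 5/2)
obs 3: x=2 → posterior Dirichlet(11/3, 13/4, 7/2)
obs 4: x=2 → posterior Dirichlet(11/3, 13/4, 9/2)
obs 5: x=1 → posterior Dirichlet(11/3, 17/4, 9/2)
obs 6: x=0 → posterior Dirichlet(14/3, 17/4, 9/2)
obs 7: x=0 → posterior Dirichlet(17/3, 17/4, 9/2)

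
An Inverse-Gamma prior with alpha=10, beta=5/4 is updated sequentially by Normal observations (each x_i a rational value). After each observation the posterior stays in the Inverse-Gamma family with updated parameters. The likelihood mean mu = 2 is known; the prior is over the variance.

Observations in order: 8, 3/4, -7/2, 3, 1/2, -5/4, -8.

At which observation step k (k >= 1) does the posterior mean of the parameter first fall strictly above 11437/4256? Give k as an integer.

obs 1: x=8 → posterior Inverse-Gamma(21/2, 77/4)
obs 2: x=3/4 → posterior Inverse-Gamma(11, 641/32)
obs 3: x=-7/2 → posterior Inverse-Gamma(23/2, 1125/32)
obs 4: x=3 → posterior Inverse-Gamma(12, 1141/32)
obs 5: x=1/2 → posterior Inverse-Gamma(25/2, 1177/32)
obs 6: x=-5/4 → posterior Inverse-Gamma(13, 673/16)
obs 7: x=-8 → posterior Inverse-Gamma(27/2, 1473/16)

k = 3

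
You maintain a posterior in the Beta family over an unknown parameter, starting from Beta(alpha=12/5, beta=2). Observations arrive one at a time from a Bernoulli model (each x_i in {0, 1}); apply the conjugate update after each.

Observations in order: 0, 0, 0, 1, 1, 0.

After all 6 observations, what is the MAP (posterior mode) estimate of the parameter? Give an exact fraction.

obs 1: x=0 → posterior Beta(12/5, 3)
obs 2: x=0 → posterior Beta(12/5, 4)
obs 3: x=0 → posterior Beta(12/5, 5)
obs 4: x=1 → posterior Beta(17/5, 5)
obs 5: x=1 → posterior Beta(22/5, 5)
obs 6: x=0 → posterior Beta(22/5, 6)

17/42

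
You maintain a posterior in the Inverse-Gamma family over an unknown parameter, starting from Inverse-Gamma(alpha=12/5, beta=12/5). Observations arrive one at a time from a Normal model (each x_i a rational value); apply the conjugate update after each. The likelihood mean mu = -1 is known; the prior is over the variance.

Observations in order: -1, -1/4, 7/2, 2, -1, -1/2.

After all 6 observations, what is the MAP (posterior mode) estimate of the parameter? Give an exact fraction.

obs 1: x=-1 → posterior Inverse-Gamma(29/10, 12/5)
obs 2: x=-1/4 → posterior Inverse-Gamma(17/5, 429/160)
obs 3: x=7/2 → posterior Inverse-Gamma(39/10, 2049/160)
obs 4: x=2 → posterior Inverse-Gamma(22/5, 2769/160)
obs 5: x=-1 → posterior Inverse-Gamma(49/10, 2769/160)
obs 6: x=-1/2 → posterior Inverse-Gamma(27/5, 2789/160)

2789/1024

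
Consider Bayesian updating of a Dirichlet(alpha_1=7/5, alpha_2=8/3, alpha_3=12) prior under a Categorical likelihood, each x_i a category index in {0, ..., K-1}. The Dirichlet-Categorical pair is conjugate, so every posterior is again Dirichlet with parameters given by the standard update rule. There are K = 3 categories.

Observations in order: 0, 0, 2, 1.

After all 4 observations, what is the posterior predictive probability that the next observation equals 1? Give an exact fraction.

55/301

obs 1: x=0 → posterior Dirichlet(12/5, 8/3, 12)
obs 2: x=0 → posterior Dirichlet(17/5, 8/3, 12)
obs 3: x=2 → posterior Dirichlet(17/5, 8/3, 13)
obs 4: x=1 → posterior Dirichlet(17/5, 11/3, 13)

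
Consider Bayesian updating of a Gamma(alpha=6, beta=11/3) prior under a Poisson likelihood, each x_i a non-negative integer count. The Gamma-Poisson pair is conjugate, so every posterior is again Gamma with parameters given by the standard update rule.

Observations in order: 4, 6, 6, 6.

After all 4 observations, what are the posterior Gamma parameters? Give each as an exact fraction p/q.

obs 1: x=4 → posterior Gamma(10, 14/3)
obs 2: x=6 → posterior Gamma(16, 17/3)
obs 3: x=6 → posterior Gamma(22, 20/3)
obs 4: x=6 → posterior Gamma(28, 23/3)

alpha=28, beta=23/3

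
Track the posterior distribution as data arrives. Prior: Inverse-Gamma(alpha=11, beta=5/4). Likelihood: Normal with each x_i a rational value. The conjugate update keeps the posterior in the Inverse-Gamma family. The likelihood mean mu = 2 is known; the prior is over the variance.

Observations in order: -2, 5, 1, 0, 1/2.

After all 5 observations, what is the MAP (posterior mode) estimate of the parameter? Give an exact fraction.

obs 1: x=-2 → posterior Inverse-Gamma(23/2, 37/4)
obs 2: x=5 → posterior Inverse-Gamma(12, 55/4)
obs 3: x=1 → posterior Inverse-Gamma(25/2, 57/4)
obs 4: x=0 → posterior Inverse-Gamma(13, 65/4)
obs 5: x=1/2 → posterior Inverse-Gamma(27/2, 139/8)

139/116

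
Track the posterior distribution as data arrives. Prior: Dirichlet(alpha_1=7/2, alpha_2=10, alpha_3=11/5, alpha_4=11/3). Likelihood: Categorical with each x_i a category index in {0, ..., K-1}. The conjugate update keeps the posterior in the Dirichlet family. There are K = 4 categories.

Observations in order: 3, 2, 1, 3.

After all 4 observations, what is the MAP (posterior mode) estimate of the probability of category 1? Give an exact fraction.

300/581

obs 1: x=3 → posterior Dirichlet(7/2, 10, 11/5, 14/3)
obs 2: x=2 → posterior Dirichlet(7/2, 10, 16/5, 14/3)
obs 3: x=1 → posterior Dirichlet(7/2, 11, 16/5, 14/3)
obs 4: x=3 → posterior Dirichlet(7/2, 11, 16/5, 17/3)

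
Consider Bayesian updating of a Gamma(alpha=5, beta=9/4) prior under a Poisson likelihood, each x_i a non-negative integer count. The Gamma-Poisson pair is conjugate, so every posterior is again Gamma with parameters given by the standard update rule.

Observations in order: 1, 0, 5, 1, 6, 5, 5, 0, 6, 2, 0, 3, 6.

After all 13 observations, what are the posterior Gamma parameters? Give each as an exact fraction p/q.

alpha=45, beta=61/4

obs 1: x=1 → posterior Gamma(6, 13/4)
obs 2: x=0 → posterior Gamma(6, 17/4)
obs 3: x=5 → posterior Gamma(11, 21/4)
obs 4: x=1 → posterior Gamma(12, 25/4)
obs 5: x=6 → posterior Gamma(18, 29/4)
obs 6: x=5 → posterior Gamma(23, 33/4)
obs 7: x=5 → posterior Gamma(28, 37/4)
obs 8: x=0 → posterior Gamma(28, 41/4)
obs 9: x=6 → posterior Gamma(34, 45/4)
obs 10: x=2 → posterior Gamma(36, 49/4)
obs 11: x=0 → posterior Gamma(36, 53/4)
obs 12: x=3 → posterior Gamma(39, 57/4)
obs 13: x=6 → posterior Gamma(45, 61/4)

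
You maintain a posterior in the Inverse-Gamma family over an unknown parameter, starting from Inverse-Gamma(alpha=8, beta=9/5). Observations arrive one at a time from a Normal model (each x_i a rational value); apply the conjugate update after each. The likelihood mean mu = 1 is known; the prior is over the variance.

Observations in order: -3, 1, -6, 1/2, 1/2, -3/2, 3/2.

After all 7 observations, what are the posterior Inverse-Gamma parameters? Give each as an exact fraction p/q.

obs 1: x=-3 → posterior Inverse-Gamma(17/2, 49/5)
obs 2: x=1 → posterior Inverse-Gamma(9, 49/5)
obs 3: x=-6 → posterior Inverse-Gamma(19/2, 343/10)
obs 4: x=1/2 → posterior Inverse-Gamma(10, 1377/40)
obs 5: x=1/2 → posterior Inverse-Gamma(21/2, 691/20)
obs 6: x=-3/2 → posterior Inverse-Gamma(11, 1507/40)
obs 7: x=3/2 → posterior Inverse-Gamma(23/2, 189/5)

alpha=23/2, beta=189/5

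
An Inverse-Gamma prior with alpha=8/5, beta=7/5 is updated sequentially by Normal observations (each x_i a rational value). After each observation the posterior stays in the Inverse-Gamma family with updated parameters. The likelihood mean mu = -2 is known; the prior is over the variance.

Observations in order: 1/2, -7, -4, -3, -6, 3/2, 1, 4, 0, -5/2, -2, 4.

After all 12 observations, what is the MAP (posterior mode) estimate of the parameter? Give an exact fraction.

obs 1: x=1/2 → posterior Inverse-Gamma(21/10, 181/40)
obs 2: x=-7 → posterior Inverse-Gamma(13/5, 681/40)
obs 3: x=-4 → posterior Inverse-Gamma(31/10, 761/40)
obs 4: x=-3 → posterior Inverse-Gamma(18/5, 781/40)
obs 5: x=-6 → posterior Inverse-Gamma(41/10, 1101/40)
obs 6: x=3/2 → posterior Inverse-Gamma(23/5, 673/20)
obs 7: x=1 → posterior Inverse-Gamma(51/10, 763/20)
obs 8: x=4 → posterior Inverse-Gamma(28/5, 1123/20)
obs 9: x=0 → posterior Inverse-Gamma(61/10, 1163/20)
obs 10: x=-5/2 → posterior Inverse-Gamma(33/5, 2331/40)
obs 11: x=-2 → posterior Inverse-Gamma(71/10, 2331/40)
obs 12: x=4 → posterior Inverse-Gamma(38/5, 3051/40)

3051/344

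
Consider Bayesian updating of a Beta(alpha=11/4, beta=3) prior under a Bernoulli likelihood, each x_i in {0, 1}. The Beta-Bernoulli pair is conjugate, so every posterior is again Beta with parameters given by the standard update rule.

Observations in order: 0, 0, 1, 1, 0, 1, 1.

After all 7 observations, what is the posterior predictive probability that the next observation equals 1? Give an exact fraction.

9/17

obs 1: x=0 → posterior Beta(11/4, 4)
obs 2: x=0 → posterior Beta(11/4, 5)
obs 3: x=1 → posterior Beta(15/4, 5)
obs 4: x=1 → posterior Beta(19/4, 5)
obs 5: x=0 → posterior Beta(19/4, 6)
obs 6: x=1 → posterior Beta(23/4, 6)
obs 7: x=1 → posterior Beta(27/4, 6)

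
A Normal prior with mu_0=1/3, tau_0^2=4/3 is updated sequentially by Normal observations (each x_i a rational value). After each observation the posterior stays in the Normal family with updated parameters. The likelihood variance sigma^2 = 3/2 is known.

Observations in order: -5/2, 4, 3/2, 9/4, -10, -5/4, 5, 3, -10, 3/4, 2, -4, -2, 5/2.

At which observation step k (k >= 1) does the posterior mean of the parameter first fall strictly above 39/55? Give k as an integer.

k = 3

obs 1: x=-5/2 → posterior Normal(-1, 12/17)
obs 2: x=4 → posterior Normal(3/5, 12/25)
obs 3: x=3/2 → posterior Normal(9/11, 4/11)
obs 4: x=9/4 → posterior Normal(45/41, 12/41)
obs 5: x=-10 → posterior Normal(-5/7, 12/49)
obs 6: x=-5/4 → posterior Normal(-15/19, 4/19)
obs 7: x=5 → posterior Normal(-1/13, 12/65)
obs 8: x=3 → posterior Normal(19/73, 12/73)
obs 9: x=-10 → posterior Normal(-61/81, 4/27)
obs 10: x=3/4 → posterior Normal(-55/89, 12/89)
obs 11: x=2 → posterior Normal(-39/97, 12/97)
obs 12: x=-4 → posterior Normal(-71/105, 4/35)
obs 13: x=-2 → posterior Normal(-87/113, 12/113)
obs 14: x=5/2 → posterior Normal(-67/121, 12/121)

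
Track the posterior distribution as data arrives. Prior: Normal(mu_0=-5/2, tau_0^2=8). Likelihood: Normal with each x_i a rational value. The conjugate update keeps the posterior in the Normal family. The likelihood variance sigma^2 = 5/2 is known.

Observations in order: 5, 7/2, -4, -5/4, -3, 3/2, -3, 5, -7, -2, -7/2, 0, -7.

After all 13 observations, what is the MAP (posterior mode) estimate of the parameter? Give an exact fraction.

-529/426

obs 1: x=5 → posterior Normal(45/14, 40/21)
obs 2: x=7/2 → posterior Normal(247/74, 40/37)
obs 3: x=-4 → posterior Normal(119/106, 40/53)
obs 4: x=-5/4 → posterior Normal(79/138, 40/69)
obs 5: x=-3 → posterior Normal(-1/10, 8/17)
obs 6: x=3/2 → posterior Normal(31/202, 40/101)
obs 7: x=-3 → posterior Normal(-5/18, 40/117)
obs 8: x=5 → posterior Normal(5/14, 40/133)
obs 9: x=-7 → posterior Normal(-129/298, 40/149)
obs 10: x=-2 → posterior Normal(-193/330, 8/33)
obs 11: x=-7/2 → posterior Normal(-305/362, 40/181)
obs 12: x=0 → posterior Normal(-305/394, 40/197)
obs 13: x=-7 → posterior Normal(-529/426, 40/213)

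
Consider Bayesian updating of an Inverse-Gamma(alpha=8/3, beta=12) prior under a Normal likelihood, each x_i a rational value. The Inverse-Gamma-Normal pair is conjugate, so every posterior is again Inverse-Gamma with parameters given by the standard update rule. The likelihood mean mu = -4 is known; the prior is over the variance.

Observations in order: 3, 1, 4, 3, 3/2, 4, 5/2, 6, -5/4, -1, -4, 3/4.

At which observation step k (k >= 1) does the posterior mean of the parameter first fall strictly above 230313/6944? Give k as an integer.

obs 1: x=3 → posterior Inverse-Gamma(19/6, 73/2)
obs 2: x=1 → posterior Inverse-Gamma(11/3, 49)
obs 3: x=4 → posterior Inverse-Gamma(25/6, 81)
obs 4: x=3 → posterior Inverse-Gamma(14/3, 211/2)
obs 5: x=3/2 → posterior Inverse-Gamma(31/6, 965/8)
obs 6: x=4 → posterior Inverse-Gamma(17/3, 1221/8)
obs 7: x=5/2 → posterior Inverse-Gamma(37/6, 695/4)
obs 8: x=6 → posterior Inverse-Gamma(20/3, 895/4)
obs 9: x=-5/4 → posterior Inverse-Gamma(43/6, 7281/32)
obs 10: x=-1 → posterior Inverse-Gamma(23/3, 7425/32)
obs 11: x=-4 → posterior Inverse-Gamma(49/6, 7425/32)
obs 12: x=3/4 → posterior Inverse-Gamma(26/3, 3893/16)

k = 7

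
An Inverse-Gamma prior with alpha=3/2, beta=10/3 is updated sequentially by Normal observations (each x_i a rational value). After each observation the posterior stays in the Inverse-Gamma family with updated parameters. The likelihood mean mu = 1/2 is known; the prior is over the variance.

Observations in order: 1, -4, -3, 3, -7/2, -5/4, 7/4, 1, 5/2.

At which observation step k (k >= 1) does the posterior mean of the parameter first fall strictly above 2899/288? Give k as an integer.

k = 5

obs 1: x=1 → posterior Inverse-Gamma(2, 83/24)
obs 2: x=-4 → posterior Inverse-Gamma(5/2, 163/12)
obs 3: x=-3 → posterior Inverse-Gamma(3, 473/24)
obs 4: x=3 → posterior Inverse-Gamma(7/2, 137/6)
obs 5: x=-7/2 → posterior Inverse-Gamma(4, 185/6)
obs 6: x=-5/4 → posterior Inverse-Gamma(9/2, 3107/96)
obs 7: x=7/4 → posterior Inverse-Gamma(5, 1591/48)
obs 8: x=1 → posterior Inverse-Gamma(11/2, 1597/48)
obs 9: x=5/2 → posterior Inverse-Gamma(6, 1693/48)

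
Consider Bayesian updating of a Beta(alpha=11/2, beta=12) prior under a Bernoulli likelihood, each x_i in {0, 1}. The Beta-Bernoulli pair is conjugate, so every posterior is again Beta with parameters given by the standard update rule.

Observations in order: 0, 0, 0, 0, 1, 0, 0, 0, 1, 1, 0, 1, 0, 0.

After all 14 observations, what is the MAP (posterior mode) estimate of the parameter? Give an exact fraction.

17/59

obs 1: x=0 → posterior Beta(11/2, 13)
obs 2: x=0 → posterior Beta(11/2, 14)
obs 3: x=0 → posterior Beta(11/2, 15)
obs 4: x=0 → posterior Beta(11/2, 16)
obs 5: x=1 → posterior Beta(13/2, 16)
obs 6: x=0 → posterior Beta(13/2, 17)
obs 7: x=0 → posterior Beta(13/2, 18)
obs 8: x=0 → posterior Beta(13/2, 19)
obs 9: x=1 → posterior Beta(15/2, 19)
obs 10: x=1 → posterior Beta(17/2, 19)
obs 11: x=0 → posterior Beta(17/2, 20)
obs 12: x=1 → posterior Beta(19/2, 20)
obs 13: x=0 → posterior Beta(19/2, 21)
obs 14: x=0 → posterior Beta(19/2, 22)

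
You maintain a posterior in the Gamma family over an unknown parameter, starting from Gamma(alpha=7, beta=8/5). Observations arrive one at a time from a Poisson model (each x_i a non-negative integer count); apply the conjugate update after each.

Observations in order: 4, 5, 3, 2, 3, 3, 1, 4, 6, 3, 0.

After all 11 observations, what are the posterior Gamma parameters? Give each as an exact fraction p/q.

obs 1: x=4 → posterior Gamma(11, 13/5)
obs 2: x=5 → posterior Gamma(16, 18/5)
obs 3: x=3 → posterior Gamma(19, 23/5)
obs 4: x=2 → posterior Gamma(21, 28/5)
obs 5: x=3 → posterior Gamma(24, 33/5)
obs 6: x=3 → posterior Gamma(27, 38/5)
obs 7: x=1 → posterior Gamma(28, 43/5)
obs 8: x=4 → posterior Gamma(32, 48/5)
obs 9: x=6 → posterior Gamma(38, 53/5)
obs 10: x=3 → posterior Gamma(41, 58/5)
obs 11: x=0 → posterior Gamma(41, 63/5)

alpha=41, beta=63/5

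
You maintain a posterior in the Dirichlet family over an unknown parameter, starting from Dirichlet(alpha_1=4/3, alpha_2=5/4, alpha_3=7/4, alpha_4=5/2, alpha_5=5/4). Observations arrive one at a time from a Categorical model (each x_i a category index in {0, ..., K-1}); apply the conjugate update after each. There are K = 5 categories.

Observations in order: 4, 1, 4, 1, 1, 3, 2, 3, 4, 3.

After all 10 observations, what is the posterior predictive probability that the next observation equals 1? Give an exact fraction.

obs 1: x=4 → posterior Dirichlet(4/3, 5/4, 7/4, 5/2, 9/4)
obs 2: x=1 → posterior Dirichlet(4/3, 9/4, 7/4, 5/2, 9/4)
obs 3: x=4 → posterior Dirichlet(4/3, 9/4, 7/4, 5/2, 13/4)
obs 4: x=1 → posterior Dirichlet(4/3, 13/4, 7/4, 5/2, 13/4)
obs 5: x=1 → posterior Dirichlet(4/3, 17/4, 7/4, 5/2, 13/4)
obs 6: x=3 → posterior Dirichlet(4/3, 17/4, 7/4, 7/2, 13/4)
obs 7: x=2 → posterior Dirichlet(4/3, 17/4, 11/4, 7/2, 13/4)
obs 8: x=3 → posterior Dirichlet(4/3, 17/4, 11/4, 9/2, 13/4)
obs 9: x=4 → posterior Dirichlet(4/3, 17/4, 11/4, 9/2, 17/4)
obs 10: x=3 → posterior Dirichlet(4/3, 17/4, 11/4, 11/2, 17/4)

51/217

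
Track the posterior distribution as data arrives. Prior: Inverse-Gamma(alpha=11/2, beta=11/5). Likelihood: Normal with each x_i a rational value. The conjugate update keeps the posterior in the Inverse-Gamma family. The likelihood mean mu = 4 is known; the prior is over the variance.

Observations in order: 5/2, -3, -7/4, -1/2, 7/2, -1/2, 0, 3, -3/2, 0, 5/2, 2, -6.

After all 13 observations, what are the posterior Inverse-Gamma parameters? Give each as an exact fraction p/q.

alpha=12, beta=23917/160

obs 1: x=5/2 → posterior Inverse-Gamma(6, 133/40)
obs 2: x=-3 → posterior Inverse-Gamma(13/2, 1113/40)
obs 3: x=-7/4 → posterior Inverse-Gamma(7, 7097/160)
obs 4: x=-1/2 → posterior Inverse-Gamma(15/2, 8717/160)
obs 5: x=7/2 → posterior Inverse-Gamma(8, 8737/160)
obs 6: x=-1/2 → posterior Inverse-Gamma(17/2, 10357/160)
obs 7: x=0 → posterior Inverse-Gamma(9, 11637/160)
obs 8: x=3 → posterior Inverse-Gamma(19/2, 11717/160)
obs 9: x=-3/2 → posterior Inverse-Gamma(10, 14137/160)
obs 10: x=0 → posterior Inverse-Gamma(21/2, 15417/160)
obs 11: x=5/2 → posterior Inverse-Gamma(11, 15597/160)
obs 12: x=2 → posterior Inverse-Gamma(23/2, 15917/160)
obs 13: x=-6 → posterior Inverse-Gamma(12, 23917/160)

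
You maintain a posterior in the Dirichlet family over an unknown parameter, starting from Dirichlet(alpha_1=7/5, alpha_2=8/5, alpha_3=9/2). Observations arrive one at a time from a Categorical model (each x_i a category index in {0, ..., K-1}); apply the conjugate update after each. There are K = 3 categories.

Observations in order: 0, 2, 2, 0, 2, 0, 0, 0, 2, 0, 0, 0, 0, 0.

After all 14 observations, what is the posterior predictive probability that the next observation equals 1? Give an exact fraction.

obs 1: x=0 → posterior Dirichlet(12/5, 8/5, 9/2)
obs 2: x=2 → posterior Dirichlet(12/5, 8/5, 11/2)
obs 3: x=2 → posterior Dirichlet(12/5, 8/5, 13/2)
obs 4: x=0 → posterior Dirichlet(17/5, 8/5, 13/2)
obs 5: x=2 → posterior Dirichlet(17/5, 8/5, 15/2)
obs 6: x=0 → posterior Dirichlet(22/5, 8/5, 15/2)
obs 7: x=0 → posterior Dirichlet(27/5, 8/5, 15/2)
obs 8: x=0 → posterior Dirichlet(32/5, 8/5, 15/2)
obs 9: x=2 → posterior Dirichlet(32/5, 8/5, 17/2)
obs 10: x=0 → posterior Dirichlet(37/5, 8/5, 17/2)
obs 11: x=0 → posterior Dirichlet(42/5, 8/5, 17/2)
obs 12: x=0 → posterior Dirichlet(47/5, 8/5, 17/2)
obs 13: x=0 → posterior Dirichlet(52/5, 8/5, 17/2)
obs 14: x=0 → posterior Dirichlet(57/5, 8/5, 17/2)

16/215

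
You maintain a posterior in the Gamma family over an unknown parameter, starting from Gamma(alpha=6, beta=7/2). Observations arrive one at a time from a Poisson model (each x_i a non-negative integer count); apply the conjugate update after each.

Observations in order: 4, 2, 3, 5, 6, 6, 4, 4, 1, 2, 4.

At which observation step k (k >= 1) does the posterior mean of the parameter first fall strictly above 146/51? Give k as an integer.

obs 1: x=4 → posterior Gamma(10, 9/2)
obs 2: x=2 → posterior Gamma(12, 11/2)
obs 3: x=3 → posterior Gamma(15, 13/2)
obs 4: x=5 → posterior Gamma(20, 15/2)
obs 5: x=6 → posterior Gamma(26, 17/2)
obs 6: x=6 → posterior Gamma(32, 19/2)
obs 7: x=4 → posterior Gamma(36, 21/2)
obs 8: x=4 → posterior Gamma(40, 23/2)
obs 9: x=1 → posterior Gamma(41, 25/2)
obs 10: x=2 → posterior Gamma(43, 27/2)
obs 11: x=4 → posterior Gamma(47, 29/2)

k = 5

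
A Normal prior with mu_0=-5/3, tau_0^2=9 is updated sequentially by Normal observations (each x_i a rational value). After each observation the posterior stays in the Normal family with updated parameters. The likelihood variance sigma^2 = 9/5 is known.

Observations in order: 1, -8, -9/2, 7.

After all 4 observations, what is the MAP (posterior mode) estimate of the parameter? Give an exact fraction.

-145/126

obs 1: x=1 → posterior Normal(5/9, 3/2)
obs 2: x=-8 → posterior Normal(-10/3, 9/11)
obs 3: x=-9/2 → posterior Normal(-355/96, 9/16)
obs 4: x=7 → posterior Normal(-145/126, 3/7)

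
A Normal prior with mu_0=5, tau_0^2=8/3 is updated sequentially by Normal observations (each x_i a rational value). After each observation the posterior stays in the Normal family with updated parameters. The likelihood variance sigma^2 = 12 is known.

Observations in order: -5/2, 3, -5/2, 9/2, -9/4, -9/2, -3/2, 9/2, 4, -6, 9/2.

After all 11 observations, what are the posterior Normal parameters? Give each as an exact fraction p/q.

obs 1: x=-5/2 → posterior Normal(40/11, 24/11)
obs 2: x=3 → posterior Normal(46/13, 24/13)
obs 3: x=-5/2 → posterior Normal(41/15, 8/5)
obs 4: x=9/2 → posterior Normal(50/17, 24/17)
obs 5: x=-9/4 → posterior Normal(91/38, 24/19)
obs 6: x=-9/2 → posterior Normal(73/42, 8/7)
obs 7: x=-3/2 → posterior Normal(67/46, 24/23)
obs 8: x=9/2 → posterior Normal(17/10, 24/25)
obs 9: x=4 → posterior Normal(101/54, 8/9)
obs 10: x=-6 → posterior Normal(77/58, 24/29)
obs 11: x=9/2 → posterior Normal(95/62, 24/31)

mu_0=95/62, tau_0^2=24/31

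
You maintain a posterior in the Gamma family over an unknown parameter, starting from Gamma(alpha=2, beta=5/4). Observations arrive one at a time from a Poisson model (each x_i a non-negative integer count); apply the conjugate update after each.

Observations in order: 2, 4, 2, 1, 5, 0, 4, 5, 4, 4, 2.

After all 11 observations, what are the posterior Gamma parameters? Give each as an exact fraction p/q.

obs 1: x=2 → posterior Gamma(4, 9/4)
obs 2: x=4 → posterior Gamma(8, 13/4)
obs 3: x=2 → posterior Gamma(10, 17/4)
obs 4: x=1 → posterior Gamma(11, 21/4)
obs 5: x=5 → posterior Gamma(16, 25/4)
obs 6: x=0 → posterior Gamma(16, 29/4)
obs 7: x=4 → posterior Gamma(20, 33/4)
obs 8: x=5 → posterior Gamma(25, 37/4)
obs 9: x=4 → posterior Gamma(29, 41/4)
obs 10: x=4 → posterior Gamma(33, 45/4)
obs 11: x=2 → posterior Gamma(35, 49/4)

alpha=35, beta=49/4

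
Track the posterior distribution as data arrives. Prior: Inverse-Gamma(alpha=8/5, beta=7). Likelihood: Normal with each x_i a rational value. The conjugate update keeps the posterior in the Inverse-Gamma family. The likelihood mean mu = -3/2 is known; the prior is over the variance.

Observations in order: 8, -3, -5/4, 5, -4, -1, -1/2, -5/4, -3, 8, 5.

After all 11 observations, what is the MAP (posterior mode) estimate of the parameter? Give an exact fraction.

obs 1: x=8 → posterior Inverse-Gamma(21/10, 417/8)
obs 2: x=-3 → posterior Inverse-Gamma(13/5, 213/4)
obs 3: x=-5/4 → posterior Inverse-Gamma(31/10, 1705/32)
obs 4: x=5 → posterior Inverse-Gamma(18/5, 2381/32)
obs 5: x=-4 → posterior Inverse-Gamma(41/10, 2481/32)
obs 6: x=-1 → posterior Inverse-Gamma(23/5, 2485/32)
obs 7: x=-1/2 → posterior Inverse-Gamma(51/10, 2501/32)
obs 8: x=-5/4 → posterior Inverse-Gamma(28/5, 1251/16)
obs 9: x=-3 → posterior Inverse-Gamma(61/10, 1269/16)
obs 10: x=8 → posterior Inverse-Gamma(33/5, 1991/16)
obs 11: x=5 → posterior Inverse-Gamma(71/10, 2329/16)

11645/648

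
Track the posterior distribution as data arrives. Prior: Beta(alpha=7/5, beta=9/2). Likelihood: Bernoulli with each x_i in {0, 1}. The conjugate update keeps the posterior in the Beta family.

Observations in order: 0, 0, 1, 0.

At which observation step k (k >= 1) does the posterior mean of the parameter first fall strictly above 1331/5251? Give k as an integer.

k = 3

obs 1: x=0 → posterior Beta(7/5, 11/2)
obs 2: x=0 → posterior Beta(7/5, 13/2)
obs 3: x=1 → posterior Beta(12/5, 13/2)
obs 4: x=0 → posterior Beta(12/5, 15/2)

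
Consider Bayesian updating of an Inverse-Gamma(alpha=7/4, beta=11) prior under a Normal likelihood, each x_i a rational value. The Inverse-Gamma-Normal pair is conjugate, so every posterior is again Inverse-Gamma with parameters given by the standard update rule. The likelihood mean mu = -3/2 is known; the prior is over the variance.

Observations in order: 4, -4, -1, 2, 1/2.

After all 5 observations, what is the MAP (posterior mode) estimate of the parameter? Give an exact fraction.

50/7

obs 1: x=4 → posterior Inverse-Gamma(9/4, 209/8)
obs 2: x=-4 → posterior Inverse-Gamma(11/4, 117/4)
obs 3: x=-1 → posterior Inverse-Gamma(13/4, 235/8)
obs 4: x=2 → posterior Inverse-Gamma(15/4, 71/2)
obs 5: x=1/2 → posterior Inverse-Gamma(17/4, 75/2)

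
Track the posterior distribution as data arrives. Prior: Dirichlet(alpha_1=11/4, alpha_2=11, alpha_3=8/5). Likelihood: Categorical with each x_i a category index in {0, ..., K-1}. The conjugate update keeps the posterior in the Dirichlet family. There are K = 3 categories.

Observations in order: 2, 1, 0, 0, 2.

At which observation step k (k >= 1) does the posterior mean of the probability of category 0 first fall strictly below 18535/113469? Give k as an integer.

obs 1: x=2 → posterior Dirichlet(11/4, 11, 13/5)
obs 2: x=1 → posterior Dirichlet(11/4, 12, 13/5)
obs 3: x=0 → posterior Dirichlet(15/4, 12, 13/5)
obs 4: x=0 → posterior Dirichlet(19/4, 12, 13/5)
obs 5: x=2 → posterior Dirichlet(19/4, 12, 18/5)

k = 2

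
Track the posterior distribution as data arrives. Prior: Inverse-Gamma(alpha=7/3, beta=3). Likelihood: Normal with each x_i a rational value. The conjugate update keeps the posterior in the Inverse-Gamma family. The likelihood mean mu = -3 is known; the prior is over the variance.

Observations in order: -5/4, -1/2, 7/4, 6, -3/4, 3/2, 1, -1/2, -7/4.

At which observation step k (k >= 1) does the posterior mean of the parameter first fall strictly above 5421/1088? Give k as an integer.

k = 3

obs 1: x=-5/4 → posterior Inverse-Gamma(17/6, 145/32)
obs 2: x=-1/2 → posterior Inverse-Gamma(10/3, 245/32)
obs 3: x=7/4 → posterior Inverse-Gamma(23/6, 303/16)
obs 4: x=6 → posterior Inverse-Gamma(13/3, 951/16)
obs 5: x=-3/4 → posterior Inverse-Gamma(29/6, 1983/32)
obs 6: x=3/2 → posterior Inverse-Gamma(16/3, 2307/32)
obs 7: x=1 → posterior Inverse-Gamma(35/6, 2563/32)
obs 8: x=-1/2 → posterior Inverse-Gamma(19/3, 2663/32)
obs 9: x=-7/4 → posterior Inverse-Gamma(41/6, 84)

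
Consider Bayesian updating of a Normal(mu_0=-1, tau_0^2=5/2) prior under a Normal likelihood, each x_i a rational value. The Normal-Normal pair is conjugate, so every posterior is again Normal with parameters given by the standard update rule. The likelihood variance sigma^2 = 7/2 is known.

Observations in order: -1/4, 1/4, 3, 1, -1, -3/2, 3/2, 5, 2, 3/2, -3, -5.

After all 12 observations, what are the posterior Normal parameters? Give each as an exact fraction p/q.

mu_0=21/134, tau_0^2=35/134

obs 1: x=-1/4 → posterior Normal(-11/16, 35/24)
obs 2: x=1/4 → posterior Normal(-7/17, 35/34)
obs 3: x=3 → posterior Normal(4/11, 35/44)
obs 4: x=1 → posterior Normal(13/27, 35/54)
obs 5: x=-1 → posterior Normal(1/4, 35/64)
obs 6: x=-3/2 → posterior Normal(1/74, 35/74)
obs 7: x=3/2 → posterior Normal(4/21, 5/12)
obs 8: x=5 → posterior Normal(33/47, 35/94)
obs 9: x=2 → posterior Normal(43/52, 35/104)
obs 10: x=3/2 → posterior Normal(101/114, 35/114)
obs 11: x=-3 → posterior Normal(71/124, 35/124)
obs 12: x=-5 → posterior Normal(21/134, 35/134)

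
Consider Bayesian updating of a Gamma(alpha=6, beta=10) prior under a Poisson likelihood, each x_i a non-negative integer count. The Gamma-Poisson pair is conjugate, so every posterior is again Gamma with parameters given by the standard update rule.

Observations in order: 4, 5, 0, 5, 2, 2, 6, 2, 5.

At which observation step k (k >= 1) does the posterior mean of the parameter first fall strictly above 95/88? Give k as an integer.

k = 2

obs 1: x=4 → posterior Gamma(10, 11)
obs 2: x=5 → posterior Gamma(15, 12)
obs 3: x=0 → posterior Gamma(15, 13)
obs 4: x=5 → posterior Gamma(20, 14)
obs 5: x=2 → posterior Gamma(22, 15)
obs 6: x=2 → posterior Gamma(24, 16)
obs 7: x=6 → posterior Gamma(30, 17)
obs 8: x=2 → posterior Gamma(32, 18)
obs 9: x=5 → posterior Gamma(37, 19)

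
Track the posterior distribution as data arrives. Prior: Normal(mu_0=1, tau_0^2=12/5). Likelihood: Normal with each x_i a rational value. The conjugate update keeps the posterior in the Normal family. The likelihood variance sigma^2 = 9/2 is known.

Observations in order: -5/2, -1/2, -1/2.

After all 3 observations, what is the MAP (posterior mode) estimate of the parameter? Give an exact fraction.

-1/3

obs 1: x=-5/2 → posterior Normal(-5/23, 36/23)
obs 2: x=-1/2 → posterior Normal(-9/31, 36/31)
obs 3: x=-1/2 → posterior Normal(-1/3, 12/13)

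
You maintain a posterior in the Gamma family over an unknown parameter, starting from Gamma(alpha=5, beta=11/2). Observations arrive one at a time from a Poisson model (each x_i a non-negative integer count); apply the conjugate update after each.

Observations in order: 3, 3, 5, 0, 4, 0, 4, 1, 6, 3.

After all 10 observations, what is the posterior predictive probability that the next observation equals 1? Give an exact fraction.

obs 1: x=3 → posterior Gamma(8, 13/2)
obs 2: x=3 → posterior Gamma(11, 15/2)
obs 3: x=5 → posterior Gamma(16, 17/2)
obs 4: x=0 → posterior Gamma(16, 19/2)
obs 5: x=4 → posterior Gamma(20, 21/2)
obs 6: x=0 → posterior Gamma(20, 23/2)
obs 7: x=4 → posterior Gamma(24, 25/2)
obs 8: x=1 → posterior Gamma(25, 27/2)
obs 9: x=6 → posterior Gamma(31, 29/2)
obs 10: x=3 → posterior Gamma(34, 31/2)

34578528123929562726121937320552011121018350473506628/140600833655571759317341856598849679202338192701378657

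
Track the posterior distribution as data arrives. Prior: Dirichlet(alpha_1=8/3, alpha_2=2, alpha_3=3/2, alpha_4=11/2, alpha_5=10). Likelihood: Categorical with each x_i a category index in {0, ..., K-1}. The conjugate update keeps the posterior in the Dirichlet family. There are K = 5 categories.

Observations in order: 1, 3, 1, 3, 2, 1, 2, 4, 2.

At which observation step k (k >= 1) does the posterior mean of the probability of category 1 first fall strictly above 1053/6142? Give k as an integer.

k = 6

obs 1: x=1 → posterior Dirichlet(8/3, 3, 3/2, 11/2, 10)
obs 2: x=3 → posterior Dirichlet(8/3, 3, 3/2, 13/2, 10)
obs 3: x=1 → posterior Dirichlet(8/3, 4, 3/2, 13/2, 10)
obs 4: x=3 → posterior Dirichlet(8/3, 4, 3/2, 15/2, 10)
obs 5: x=2 → posterior Dirichlet(8/3, 4, 5/2, 15/2, 10)
obs 6: x=1 → posterior Dirichlet(8/3, 5, 5/2, 15/2, 10)
obs 7: x=2 → posterior Dirichlet(8/3, 5, 7/2, 15/2, 10)
obs 8: x=4 → posterior Dirichlet(8/3, 5, 7/2, 15/2, 11)
obs 9: x=2 → posterior Dirichlet(8/3, 5, 9/2, 15/2, 11)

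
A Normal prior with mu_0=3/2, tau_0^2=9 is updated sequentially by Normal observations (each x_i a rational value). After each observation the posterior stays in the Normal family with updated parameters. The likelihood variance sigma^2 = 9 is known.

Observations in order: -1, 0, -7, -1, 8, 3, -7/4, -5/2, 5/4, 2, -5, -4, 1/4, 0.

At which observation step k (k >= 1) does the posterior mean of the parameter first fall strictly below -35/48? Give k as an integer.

obs 1: x=-1 → posterior Normal(1/4, 9/2)
obs 2: x=0 → posterior Normal(1/6, 3)
obs 3: x=-7 → posterior Normal(-13/8, 9/4)
obs 4: x=-1 → posterior Normal(-3/2, 9/5)
obs 5: x=8 → posterior Normal(1/12, 3/2)
obs 6: x=3 → posterior Normal(1/2, 9/7)
obs 7: x=-7/4 → posterior Normal(7/32, 9/8)
obs 8: x=-5/2 → posterior Normal(-1/12, 1)
obs 9: x=5/4 → posterior Normal(1/20, 9/10)
obs 10: x=2 → posterior Normal(5/22, 9/11)
obs 11: x=-5 → posterior Normal(-5/24, 3/4)
obs 12: x=-4 → posterior Normal(-1/2, 9/13)
obs 13: x=1/4 → posterior Normal(-25/56, 9/14)
obs 14: x=0 → posterior Normal(-5/12, 3/5)

k = 3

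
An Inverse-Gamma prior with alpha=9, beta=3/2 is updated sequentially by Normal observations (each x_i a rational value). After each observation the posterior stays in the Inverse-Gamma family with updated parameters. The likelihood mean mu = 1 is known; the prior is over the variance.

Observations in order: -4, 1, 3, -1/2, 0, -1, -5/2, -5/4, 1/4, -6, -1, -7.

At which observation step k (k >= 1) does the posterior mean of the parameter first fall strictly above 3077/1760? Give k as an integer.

obs 1: x=-4 → posterior Inverse-Gamma(19/2, 14)
obs 2: x=1 → posterior Inverse-Gamma(10, 14)
obs 3: x=3 → posterior Inverse-Gamma(21/2, 16)
obs 4: x=-1/2 → posterior Inverse-Gamma(11, 137/8)
obs 5: x=0 → posterior Inverse-Gamma(23/2, 141/8)
obs 6: x=-1 → posterior Inverse-Gamma(12, 157/8)
obs 7: x=-5/2 → posterior Inverse-Gamma(25/2, 103/4)
obs 8: x=-5/4 → posterior Inverse-Gamma(13, 905/32)
obs 9: x=1/4 → posterior Inverse-Gamma(27/2, 457/16)
obs 10: x=-6 → posterior Inverse-Gamma(14, 849/16)
obs 11: x=-1 → posterior Inverse-Gamma(29/2, 881/16)
obs 12: x=-7 → posterior Inverse-Gamma(15, 1393/16)

k = 6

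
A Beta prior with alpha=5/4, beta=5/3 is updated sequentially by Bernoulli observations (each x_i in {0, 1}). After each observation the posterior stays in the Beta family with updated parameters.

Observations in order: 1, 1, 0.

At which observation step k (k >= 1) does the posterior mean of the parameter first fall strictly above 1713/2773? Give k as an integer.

k = 2

obs 1: x=1 → posterior Beta(9/4, 5/3)
obs 2: x=1 → posterior Beta(13/4, 5/3)
obs 3: x=0 → posterior Beta(13/4, 8/3)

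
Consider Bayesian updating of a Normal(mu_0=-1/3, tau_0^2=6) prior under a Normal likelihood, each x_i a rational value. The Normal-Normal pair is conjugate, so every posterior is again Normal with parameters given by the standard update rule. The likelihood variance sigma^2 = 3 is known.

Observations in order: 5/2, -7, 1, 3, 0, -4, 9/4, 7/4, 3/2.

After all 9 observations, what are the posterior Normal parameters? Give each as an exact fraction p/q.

mu_0=5/57, tau_0^2=6/19

obs 1: x=5/2 → posterior Normal(14/9, 2)
obs 2: x=-7 → posterior Normal(-28/15, 6/5)
obs 3: x=1 → posterior Normal(-22/21, 6/7)
obs 4: x=3 → posterior Normal(-4/27, 2/3)
obs 5: x=0 → posterior Normal(-4/33, 6/11)
obs 6: x=-4 → posterior Normal(-28/39, 6/13)
obs 7: x=9/4 → posterior Normal(-29/90, 2/5)
obs 8: x=7/4 → posterior Normal(-4/51, 6/17)
obs 9: x=3/2 → posterior Normal(5/57, 6/19)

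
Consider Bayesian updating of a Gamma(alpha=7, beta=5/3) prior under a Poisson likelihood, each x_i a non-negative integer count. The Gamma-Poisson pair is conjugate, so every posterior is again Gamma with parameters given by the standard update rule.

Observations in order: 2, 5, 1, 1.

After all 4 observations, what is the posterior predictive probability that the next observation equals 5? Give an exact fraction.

obs 1: x=2 → posterior Gamma(9, 8/3)
obs 2: x=5 → posterior Gamma(14, 11/3)
obs 3: x=1 → posterior Gamma(15, 14/3)
obs 4: x=1 → posterior Gamma(16, 17/3)

11458104867387650520615627/131072000000000000000000000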